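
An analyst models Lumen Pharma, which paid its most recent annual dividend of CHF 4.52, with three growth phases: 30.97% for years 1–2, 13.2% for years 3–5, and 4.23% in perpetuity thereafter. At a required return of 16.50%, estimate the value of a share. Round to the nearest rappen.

CHF 71.50

Three-stage DDM. Project D₁…D_5; terminal Gordon value at t=5 with g = 0.0423; discount at r = 0.165.
D_1 = 5.9198
D_2 = 7.7532
D_3 = 8.7766
D_4 = 9.9352
D_5 = 11.2466
TV_5 = 11.7223/(0.165−0.0423) = 95.5365
P₀ = Σ Dₜ/(1+r)ᵗ + TV_5/(1+r)^5 = 71.4974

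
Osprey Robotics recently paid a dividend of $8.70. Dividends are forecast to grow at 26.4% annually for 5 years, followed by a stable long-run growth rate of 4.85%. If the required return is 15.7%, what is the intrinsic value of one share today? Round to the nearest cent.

Two-stage DDM. Project D₁…D_5 at 0.264, terminal growth 0.0485, discount at r = 0.157.
D_1 = 10.9968
D_2 = 13.9000
D_3 = 17.5695
D_4 = 22.2079
D_5 = 28.0708
Terminal value at t=5: TV = D_6/(r−g) = 29.4322/(0.157−0.0485) = 271.2647
P₀ = 10.9968/(1+0.157)^1 + 13.9000/(1+0.157)^2 + 17.5695/(1+0.157)^3 + 22.2079/(1+0.157)^4 + 28.0708/(1+0.157)^5 + 271.2647/(1+0.157)^5 = 187.9997

$188.00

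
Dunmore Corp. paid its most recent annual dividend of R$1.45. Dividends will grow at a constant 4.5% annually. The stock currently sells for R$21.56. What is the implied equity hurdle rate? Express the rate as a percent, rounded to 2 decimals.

11.53%

Rearranging the constant-growth DDM: r = D₁/P₀ + g.
D₁ = 1.45 × (1 + 0.045) = 1.5152.
r = 1.5152 / 21.56 + 0.045 = 0.07028 + 0.045 = 0.11528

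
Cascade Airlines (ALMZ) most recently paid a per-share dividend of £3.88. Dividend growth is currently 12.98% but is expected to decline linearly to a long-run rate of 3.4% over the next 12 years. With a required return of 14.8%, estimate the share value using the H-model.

£54.76

H-model: P₀ = D₀[(1+g_L) + H(g_S−g_L)]/(r−g_L), with H = 12/2 = 6.
P₀ = 3.88 × [(1+0.034) + 6×(0.1298−0.034)] / (0.148−0.034)
   = 3.88 × 1.6088 / 0.114 = 54.7556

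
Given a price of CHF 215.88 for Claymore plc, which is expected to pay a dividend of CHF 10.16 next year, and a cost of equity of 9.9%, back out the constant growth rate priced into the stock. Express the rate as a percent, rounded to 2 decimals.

From P₀ = D₁/(r − g), the implied growth is g = r − D₁/P₀.
g = 0.099 − 10.16/215.88 = 0.099 − 0.04706 = 0.05194

5.19%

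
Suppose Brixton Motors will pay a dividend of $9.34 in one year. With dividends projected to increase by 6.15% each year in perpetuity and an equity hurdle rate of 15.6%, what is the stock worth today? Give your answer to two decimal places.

Gordon growth model: P₀ = D₁/(r − g), with D₁ = 9.34 given directly.
P₀ = 9.3400 / (0.156 − 0.0615) = 9.3400 / 0.0945 = 98.8360

$98.84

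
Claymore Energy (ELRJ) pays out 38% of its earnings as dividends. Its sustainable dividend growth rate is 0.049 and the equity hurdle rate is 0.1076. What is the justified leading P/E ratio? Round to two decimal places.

Justified leading P/E = b/(r−g) = 0.38/(0.1076−0.049) = 6.4846

6.48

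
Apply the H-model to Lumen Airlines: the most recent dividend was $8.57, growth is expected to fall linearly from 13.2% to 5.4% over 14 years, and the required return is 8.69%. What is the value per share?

H-model: P₀ = D₀[(1+g_L) + H(g_S−g_L)]/(r−g_L), with H = 14/2 = 7.
P₀ = 8.57 × [(1+0.054) + 7×(0.132−0.054)] / (0.0869−0.054)
   = 8.57 × 1.6000 / 0.0329 = 416.7781

$416.78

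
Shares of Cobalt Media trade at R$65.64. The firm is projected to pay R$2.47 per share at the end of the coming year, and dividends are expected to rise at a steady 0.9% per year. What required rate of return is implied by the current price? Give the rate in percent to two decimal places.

Rearranging the constant-growth DDM: r = D₁/P₀ + g.
r = 2.4700 / 65.64 + 0.009 = 0.03763 + 0.009 = 0.04663

4.66%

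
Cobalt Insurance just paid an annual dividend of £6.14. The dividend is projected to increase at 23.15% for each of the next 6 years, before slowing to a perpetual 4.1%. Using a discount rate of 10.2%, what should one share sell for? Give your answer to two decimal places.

£259.42

Two-stage DDM. Project D₁…D_6 at 0.2315, terminal growth 0.041, discount at r = 0.102.
D_1 = 7.5614
D_2 = 9.3119
D_3 = 11.4676
D_4 = 14.1223
D_5 = 17.3916
D_6 = 21.4178
Terminal value at t=6: TV = D_7/(r−g) = 22.2959/(0.102−0.041) = 365.5071
P₀ = 7.5614/(1+0.102)^1 + 9.3119/(1+0.102)^2 + 11.4676/(1+0.102)^3 + 14.1223/(1+0.102)^4 + 17.3916/(1+0.102)^5 + 21.4178/(1+0.102)^6 + 365.5071/(1+0.102)^6 = 259.4169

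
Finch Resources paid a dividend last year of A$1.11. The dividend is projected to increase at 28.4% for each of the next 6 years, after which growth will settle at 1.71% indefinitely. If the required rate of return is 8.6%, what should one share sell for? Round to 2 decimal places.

A$57.22

Two-stage DDM. Project D₁…D_6 at 0.284, terminal growth 0.0171, discount at r = 0.086.
D_1 = 1.4252
D_2 = 1.8300
D_3 = 2.3497
D_4 = 3.0171
D_5 = 3.8739
D_6 = 4.9741
Terminal value at t=6: TV = D_7/(r−g) = 5.0591/(0.086−0.0171) = 73.4273
P₀ = 1.4252/(1+0.086)^1 + 1.8300/(1+0.086)^2 + 2.3497/(1+0.086)^3 + 3.0171/(1+0.086)^4 + 3.8739/(1+0.086)^5 + 4.9741/(1+0.086)^6 + 73.4273/(1+0.086)^6 = 57.2229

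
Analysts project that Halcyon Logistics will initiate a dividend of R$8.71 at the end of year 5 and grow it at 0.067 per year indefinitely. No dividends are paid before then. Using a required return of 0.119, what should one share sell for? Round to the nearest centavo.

R$106.83

Deferred-dividend DDM. At t=4 the remaining stream is a growing perpetuity with first payment D_5 = 8.71.
V_4 = D_5/(r−g) = 8.71/(0.119−0.067) = 167.5000
P₀ = V_4/(1+r)^4 = 167.5000/(1+0.119)^4 = 106.8303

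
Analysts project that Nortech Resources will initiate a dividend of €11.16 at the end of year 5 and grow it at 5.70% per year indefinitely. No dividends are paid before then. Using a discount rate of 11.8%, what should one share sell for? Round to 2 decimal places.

€117.10

Deferred-dividend DDM. At t=4 the remaining stream is a growing perpetuity with first payment D_5 = 11.16.
V_4 = D_5/(r−g) = 11.16/(0.118−0.057) = 182.9508
P₀ = V_4/(1+r)^4 = 182.9508/(1+0.118)^4 = 117.1028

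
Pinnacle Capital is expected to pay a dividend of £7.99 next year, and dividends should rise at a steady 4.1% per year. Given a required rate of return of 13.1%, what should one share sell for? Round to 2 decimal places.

£88.78

Gordon growth model: P₀ = D₁/(r − g), with D₁ = 7.99 given directly.
P₀ = 7.9900 / (0.131 − 0.041) = 7.9900 / 0.09 = 88.7778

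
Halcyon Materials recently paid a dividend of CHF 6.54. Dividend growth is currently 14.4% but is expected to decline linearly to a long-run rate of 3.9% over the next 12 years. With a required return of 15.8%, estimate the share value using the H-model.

CHF 91.72

H-model: P₀ = D₀[(1+g_L) + H(g_S−g_L)]/(r−g_L), with H = 12/2 = 6.
P₀ = 6.54 × [(1+0.039) + 6×(0.144−0.039)] / (0.158−0.039)
   = 6.54 × 1.6690 / 0.119 = 91.7249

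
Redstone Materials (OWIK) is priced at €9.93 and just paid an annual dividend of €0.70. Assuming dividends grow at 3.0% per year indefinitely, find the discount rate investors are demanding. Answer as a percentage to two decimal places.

10.26%

Rearranging the constant-growth DDM: r = D₁/P₀ + g.
D₁ = 0.70 × (1 + 0.03) = 0.7210.
r = 0.7210 / 9.93 + 0.03 = 0.07261 + 0.03 = 0.10261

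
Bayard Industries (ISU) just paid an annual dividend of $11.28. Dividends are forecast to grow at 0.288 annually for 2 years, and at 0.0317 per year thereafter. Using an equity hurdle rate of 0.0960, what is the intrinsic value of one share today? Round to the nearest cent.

Two-stage DDM. Project D₁…D_2 at 0.288, terminal growth 0.0317, discount at r = 0.096.
D_1 = 14.5286
D_2 = 18.7129
Terminal value at t=2: TV = D_3/(r−g) = 19.3061/(0.096−0.0317) = 300.2502
P₀ = 14.5286/(1+0.096)^1 + 18.7129/(1+0.096)^2 + 300.2502/(1+0.096)^2 = 278.7895

$278.79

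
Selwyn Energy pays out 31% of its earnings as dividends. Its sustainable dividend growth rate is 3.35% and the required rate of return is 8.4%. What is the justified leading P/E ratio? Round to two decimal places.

6.14

Justified leading P/E = b/(r−g) = 0.31/(0.084−0.0335) = 6.1386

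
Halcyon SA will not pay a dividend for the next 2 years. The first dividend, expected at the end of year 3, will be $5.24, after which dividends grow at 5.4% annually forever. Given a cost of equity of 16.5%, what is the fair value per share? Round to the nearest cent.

$34.78

Deferred-dividend DDM. At t=2 the remaining stream is a growing perpetuity with first payment D_3 = 5.24.
V_2 = D_3/(r−g) = 5.24/(0.165−0.054) = 47.2072
P₀ = V_2/(1+r)^2 = 47.2072/(1+0.165)^2 = 34.7822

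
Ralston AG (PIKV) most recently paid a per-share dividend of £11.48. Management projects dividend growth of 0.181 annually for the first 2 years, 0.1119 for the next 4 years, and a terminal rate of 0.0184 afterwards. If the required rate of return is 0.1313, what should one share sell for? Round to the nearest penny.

£177.74

Three-stage DDM. Project D₁…D_6; terminal Gordon value at t=6 with g = 0.0184; discount at r = 0.1313.
D_1 = 13.5579
D_2 = 16.0119
D_3 = 17.8036
D_4 = 19.7958
D_5 = 22.0110
D_6 = 24.4740
TV_6 = 24.9243/(0.1313−0.0184) = 220.7644
P₀ = Σ Dₜ/(1+r)ᵗ + TV_6/(1+r)^6 = 177.7378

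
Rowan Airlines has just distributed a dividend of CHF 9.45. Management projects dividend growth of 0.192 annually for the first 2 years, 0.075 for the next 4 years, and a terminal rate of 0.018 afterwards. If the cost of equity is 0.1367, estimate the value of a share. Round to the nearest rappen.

Three-stage DDM. Project D₁…D_6; terminal Gordon value at t=6 with g = 0.018; discount at r = 0.1367.
D_1 = 11.2644
D_2 = 13.4272
D_3 = 14.4342
D_4 = 15.5168
D_5 = 16.6805
D_6 = 17.9316
TV_6 = 18.2543/(0.1367−0.018) = 153.7854
P₀ = Σ Dₜ/(1+r)ᵗ + TV_6/(1+r)^6 = 127.8181

CHF 127.82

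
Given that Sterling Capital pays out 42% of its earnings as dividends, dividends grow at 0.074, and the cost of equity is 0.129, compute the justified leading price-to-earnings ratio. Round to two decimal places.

Justified leading P/E = b/(r−g) = 0.42/(0.129−0.074) = 7.6364

7.64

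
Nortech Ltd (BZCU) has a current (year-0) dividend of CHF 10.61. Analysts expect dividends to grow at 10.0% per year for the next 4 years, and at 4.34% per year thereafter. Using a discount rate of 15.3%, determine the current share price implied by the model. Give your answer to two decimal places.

CHF 121.46

Two-stage DDM. Project D₁…D_4 at 0.1, terminal growth 0.0434, discount at r = 0.153.
D_1 = 11.6710
D_2 = 12.8381
D_3 = 14.1219
D_4 = 15.5341
Terminal value at t=4: TV = D_5/(r−g) = 16.2083/(0.153−0.0434) = 147.8858
P₀ = 11.6710/(1+0.153)^1 + 12.8381/(1+0.153)^2 + 14.1219/(1+0.153)^3 + 15.5341/(1+0.153)^4 + 147.8858/(1+0.153)^4 = 121.4596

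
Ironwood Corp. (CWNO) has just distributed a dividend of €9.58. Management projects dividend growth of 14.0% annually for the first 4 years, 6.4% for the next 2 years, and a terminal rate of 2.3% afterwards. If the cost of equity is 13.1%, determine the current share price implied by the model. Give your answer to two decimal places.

€140.04

Three-stage DDM. Project D₁…D_6; terminal Gordon value at t=6 with g = 0.023; discount at r = 0.131.
D_1 = 10.9212
D_2 = 12.4502
D_3 = 14.1932
D_4 = 16.1802
D_5 = 17.2158
D_6 = 18.3176
TV_6 = 18.7389/(0.131−0.023) = 173.5082
P₀ = Σ Dₜ/(1+r)ᵗ + TV_6/(1+r)^6 = 140.0410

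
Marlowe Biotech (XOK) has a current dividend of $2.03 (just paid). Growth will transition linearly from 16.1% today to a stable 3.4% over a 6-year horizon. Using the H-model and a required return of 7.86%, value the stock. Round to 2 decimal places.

H-model: P₀ = D₀[(1+g_L) + H(g_S−g_L)]/(r−g_L), with H = 6/2 = 3.
P₀ = 2.03 × [(1+0.034) + 3×(0.161−0.034)] / (0.0786−0.034)
   = 2.03 × 1.4150 / 0.0446 = 64.4047

$64.40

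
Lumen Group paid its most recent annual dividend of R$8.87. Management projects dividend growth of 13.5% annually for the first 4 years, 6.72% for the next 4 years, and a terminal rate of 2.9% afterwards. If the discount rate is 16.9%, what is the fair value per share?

Three-stage DDM. Project D₁…D_8; terminal Gordon value at t=8 with g = 0.029; discount at r = 0.169.
D_1 = 10.0674
D_2 = 11.4266
D_3 = 12.9691
D_4 = 14.7200
D_5 = 15.7092
D_6 = 16.7648
D_7 = 17.8914
D_8 = 19.0937
TV_8 = 19.6474/(0.169−0.029) = 140.3388
P₀ = Σ Dₜ/(1+r)ᵗ + TV_8/(1+r)^8 = 98.4515

R$98.45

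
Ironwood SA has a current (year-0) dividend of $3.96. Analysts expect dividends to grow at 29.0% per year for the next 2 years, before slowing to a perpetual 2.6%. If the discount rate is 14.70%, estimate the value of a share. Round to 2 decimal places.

Two-stage DDM. Project D₁…D_2 at 0.29, terminal growth 0.026, discount at r = 0.147.
D_1 = 5.1084
D_2 = 6.5898
Terminal value at t=2: TV = D_3/(r−g) = 6.7612/(0.147−0.026) = 55.8775
P₀ = 5.1084/(1+0.147)^1 + 6.5898/(1+0.147)^2 + 55.8775/(1+0.147)^2 = 51.9354

$51.94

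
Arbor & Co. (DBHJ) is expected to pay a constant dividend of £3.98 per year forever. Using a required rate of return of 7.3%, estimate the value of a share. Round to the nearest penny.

Zero-growth DDM (perpetuity): P₀ = D/r = 3.98 / 0.073 = 54.5205

£54.52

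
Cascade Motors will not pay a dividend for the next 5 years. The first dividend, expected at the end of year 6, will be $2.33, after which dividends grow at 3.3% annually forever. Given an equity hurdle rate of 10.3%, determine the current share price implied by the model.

$20.39

Deferred-dividend DDM. At t=5 the remaining stream is a growing perpetuity with first payment D_6 = 2.33.
V_5 = D_6/(r−g) = 2.33/(0.103−0.033) = 33.2857
P₀ = V_5/(1+r)^5 = 33.2857/(1+0.103)^5 = 20.3883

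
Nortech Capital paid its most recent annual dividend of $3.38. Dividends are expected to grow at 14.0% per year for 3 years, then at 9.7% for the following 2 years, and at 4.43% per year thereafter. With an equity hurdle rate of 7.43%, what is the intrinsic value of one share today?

$166.36

Three-stage DDM. Project D₁…D_5; terminal Gordon value at t=5 with g = 0.0443; discount at r = 0.0743.
D_1 = 3.8532
D_2 = 4.3926
D_3 = 5.0076
D_4 = 5.4934
D_5 = 6.0262
TV_5 = 6.2932/(0.0743−0.0443) = 209.7725
P₀ = Σ Dₜ/(1+r)ᵗ + TV_5/(1+r)^5 = 166.3626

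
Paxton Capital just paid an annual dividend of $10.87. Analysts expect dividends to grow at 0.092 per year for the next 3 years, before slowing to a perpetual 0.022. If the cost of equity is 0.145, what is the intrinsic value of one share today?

Two-stage DDM. Project D₁…D_3 at 0.092, terminal growth 0.022, discount at r = 0.145.
D_1 = 11.8700
D_2 = 12.9621
D_3 = 14.1546
Terminal value at t=3: TV = D_4/(r−g) = 14.4660/(0.145−0.022) = 117.6097
P₀ = 11.8700/(1+0.145)^1 + 12.9621/(1+0.145)^2 + 14.1546/(1+0.145)^3 + 117.6097/(1+0.145)^3 = 108.0310

$108.03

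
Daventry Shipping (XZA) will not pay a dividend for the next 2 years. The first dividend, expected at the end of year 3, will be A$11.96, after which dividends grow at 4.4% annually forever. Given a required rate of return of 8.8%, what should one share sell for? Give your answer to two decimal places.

A$229.63

Deferred-dividend DDM. At t=2 the remaining stream is a growing perpetuity with first payment D_3 = 11.96.
V_2 = D_3/(r−g) = 11.96/(0.088−0.044) = 271.8182
P₀ = V_2/(1+r)^2 = 271.8182/(1+0.088)^2 = 229.6258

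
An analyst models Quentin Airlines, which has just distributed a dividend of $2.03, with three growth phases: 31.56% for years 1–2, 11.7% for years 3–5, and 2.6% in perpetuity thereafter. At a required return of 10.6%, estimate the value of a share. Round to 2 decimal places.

Three-stage DDM. Project D₁…D_5; terminal Gordon value at t=5 with g = 0.026; discount at r = 0.106.
D_1 = 2.6707
D_2 = 3.5135
D_3 = 3.9246
D_4 = 4.3838
D_5 = 4.8967
TV_5 = 5.0240/(0.106−0.026) = 62.8001
P₀ = Σ Dₜ/(1+r)ᵗ + TV_5/(1+r)^5 = 52.0242

$52.02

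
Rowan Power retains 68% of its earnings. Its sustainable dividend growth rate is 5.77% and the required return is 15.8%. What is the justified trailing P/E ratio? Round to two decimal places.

3.37

Payout ratio b = 1 − 0.68 = 0.32.
Justified trailing P/E = b(1+g)/(r−g) = 0.32×(1+0.0577)/(0.158−0.0577) = 3.3745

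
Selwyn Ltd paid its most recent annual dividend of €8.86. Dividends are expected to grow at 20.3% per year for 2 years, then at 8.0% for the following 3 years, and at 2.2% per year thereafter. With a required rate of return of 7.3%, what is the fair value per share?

€282.49

Three-stage DDM. Project D₁…D_5; terminal Gordon value at t=5 with g = 0.022; discount at r = 0.073.
D_1 = 10.6586
D_2 = 12.8223
D_3 = 13.8481
D_4 = 14.9559
D_5 = 16.1524
TV_5 = 16.5077/(0.073−0.022) = 323.6808
P₀ = Σ Dₜ/(1+r)ᵗ + TV_5/(1+r)^5 = 282.4907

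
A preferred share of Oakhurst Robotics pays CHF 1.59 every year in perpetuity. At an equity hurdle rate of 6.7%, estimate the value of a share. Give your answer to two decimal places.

CHF 23.73

Zero-growth DDM (perpetuity): P₀ = D/r = 1.59 / 0.067 = 23.7313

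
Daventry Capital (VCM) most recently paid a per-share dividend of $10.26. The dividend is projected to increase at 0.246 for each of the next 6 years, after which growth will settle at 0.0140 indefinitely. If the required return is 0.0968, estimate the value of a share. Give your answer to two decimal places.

$368.58

Two-stage DDM. Project D₁…D_6 at 0.246, terminal growth 0.014, discount at r = 0.0968.
D_1 = 12.7840
D_2 = 15.9288
D_3 = 19.8473
D_4 = 24.7297
D_5 = 30.8133
D_6 = 38.3933
Terminal value at t=6: TV = D_7/(r−g) = 38.9308/(0.0968−0.014) = 470.1790
P₀ = 12.7840/(1+0.0968)^1 + 15.9288/(1+0.0968)^2 + 19.8473/(1+0.0968)^3 + 24.7297/(1+0.0968)^4 + 30.8133/(1+0.0968)^5 + 38.3933/(1+0.0968)^6 + 470.1790/(1+0.0968)^6 = 368.5795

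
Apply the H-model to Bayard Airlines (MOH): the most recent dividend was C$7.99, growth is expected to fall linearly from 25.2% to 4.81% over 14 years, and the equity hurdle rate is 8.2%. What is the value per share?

C$583.43

H-model: P₀ = D₀[(1+g_L) + H(g_S−g_L)]/(r−g_L), with H = 14/2 = 7.
P₀ = 7.99 × [(1+0.0481) + 7×(0.252−0.0481)] / (0.082−0.0481)
   = 7.99 × 2.4754 / 0.0339 = 583.4350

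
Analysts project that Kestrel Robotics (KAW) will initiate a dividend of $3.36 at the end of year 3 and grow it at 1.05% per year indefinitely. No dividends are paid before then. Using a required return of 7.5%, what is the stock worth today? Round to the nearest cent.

$45.08

Deferred-dividend DDM. At t=2 the remaining stream is a growing perpetuity with first payment D_3 = 3.36.
V_2 = D_3/(r−g) = 3.36/(0.075−0.0105) = 52.0930
P₀ = V_2/(1+r)^2 = 52.0930/(1+0.075)^2 = 45.0778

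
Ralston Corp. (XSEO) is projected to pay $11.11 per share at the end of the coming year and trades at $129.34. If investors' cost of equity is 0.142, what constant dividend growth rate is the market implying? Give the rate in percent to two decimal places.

From P₀ = D₁/(r − g), the implied growth is g = r − D₁/P₀.
g = 0.142 − 11.11/129.34 = 0.142 − 0.08590 = 0.05610

5.61%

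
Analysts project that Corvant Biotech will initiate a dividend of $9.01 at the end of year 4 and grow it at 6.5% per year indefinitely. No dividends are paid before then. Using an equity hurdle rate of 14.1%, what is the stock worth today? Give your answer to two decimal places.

Deferred-dividend DDM. At t=3 the remaining stream is a growing perpetuity with first payment D_4 = 9.01.
V_3 = D_4/(r−g) = 9.01/(0.141−0.065) = 118.5526
P₀ = V_3/(1+r)^3 = 118.5526/(1+0.141)^3 = 79.8094

$79.81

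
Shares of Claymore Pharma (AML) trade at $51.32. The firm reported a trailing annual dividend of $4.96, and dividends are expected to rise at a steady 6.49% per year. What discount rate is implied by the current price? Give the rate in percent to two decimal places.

Rearranging the constant-growth DDM: r = D₁/P₀ + g.
D₁ = 4.96 × (1 + 0.0649) = 5.2819.
r = 5.2819 / 51.32 + 0.0649 = 0.10292 + 0.0649 = 0.16782

16.78%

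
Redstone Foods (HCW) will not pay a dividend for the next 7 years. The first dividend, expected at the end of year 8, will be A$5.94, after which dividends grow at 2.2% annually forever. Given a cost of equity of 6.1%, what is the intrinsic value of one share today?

A$100.63

Deferred-dividend DDM. At t=7 the remaining stream is a growing perpetuity with first payment D_8 = 5.94.
V_7 = D_8/(r−g) = 5.94/(0.061−0.022) = 152.3077
P₀ = V_7/(1+r)^7 = 152.3077/(1+0.061)^7 = 100.6269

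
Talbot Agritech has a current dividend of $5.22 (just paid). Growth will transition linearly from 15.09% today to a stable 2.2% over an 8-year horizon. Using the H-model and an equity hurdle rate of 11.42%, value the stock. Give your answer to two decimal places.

$87.05

H-model: P₀ = D₀[(1+g_L) + H(g_S−g_L)]/(r−g_L), with H = 8/2 = 4.
P₀ = 5.22 × [(1+0.022) + 4×(0.1509−0.022)] / (0.1142−0.022)
   = 5.22 × 1.5376 / 0.0922 = 87.0528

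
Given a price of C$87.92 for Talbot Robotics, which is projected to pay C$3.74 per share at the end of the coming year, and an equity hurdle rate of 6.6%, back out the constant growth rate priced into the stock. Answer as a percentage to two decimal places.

2.35%

From P₀ = D₁/(r − g), the implied growth is g = r − D₁/P₀.
g = 0.066 − 3.74/87.92 = 0.066 − 0.04254 = 0.02346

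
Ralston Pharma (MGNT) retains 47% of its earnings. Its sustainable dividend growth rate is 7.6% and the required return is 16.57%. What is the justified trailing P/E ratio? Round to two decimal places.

6.36

Payout ratio b = 1 − 0.47 = 0.53.
Justified trailing P/E = b(1+g)/(r−g) = 0.53×(1+0.076)/(0.1657−0.076) = 6.3576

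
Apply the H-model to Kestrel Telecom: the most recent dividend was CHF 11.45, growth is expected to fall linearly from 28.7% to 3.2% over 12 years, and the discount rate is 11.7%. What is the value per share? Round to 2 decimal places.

CHF 345.12

H-model: P₀ = D₀[(1+g_L) + H(g_S−g_L)]/(r−g_L), with H = 12/2 = 6.
P₀ = 11.45 × [(1+0.032) + 6×(0.287−0.032)] / (0.117−0.032)
   = 11.45 × 2.5620 / 0.085 = 345.1165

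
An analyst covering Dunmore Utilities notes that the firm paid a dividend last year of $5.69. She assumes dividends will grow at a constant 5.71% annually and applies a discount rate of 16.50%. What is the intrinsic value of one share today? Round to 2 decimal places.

$55.75

Gordon growth model: P₀ = D₁/(r − g). D₁ = 5.69 × (1 + 0.0571) = 6.0149.
P₀ = 6.0149 / (0.165 − 0.0571) = 6.0149 / 0.1079 = 55.7451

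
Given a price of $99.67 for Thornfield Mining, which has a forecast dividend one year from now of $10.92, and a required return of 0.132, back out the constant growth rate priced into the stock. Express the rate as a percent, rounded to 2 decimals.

2.24%

From P₀ = D₁/(r − g), the implied growth is g = r − D₁/P₀.
g = 0.132 − 10.92/99.67 = 0.132 − 0.10956 = 0.02244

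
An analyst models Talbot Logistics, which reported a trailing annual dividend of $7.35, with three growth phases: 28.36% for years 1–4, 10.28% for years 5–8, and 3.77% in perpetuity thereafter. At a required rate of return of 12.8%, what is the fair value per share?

Three-stage DDM. Project D₁…D_8; terminal Gordon value at t=8 with g = 0.0377; discount at r = 0.128.
D_1 = 9.4345
D_2 = 12.1101
D_3 = 15.5445
D_4 = 19.9529
D_5 = 22.0041
D_6 = 24.2661
D_7 = 26.7606
D_8 = 29.5116
TV_8 = 30.6242/(0.128−0.0377) = 339.1386
P₀ = Σ Dₜ/(1+r)ᵗ + TV_8/(1+r)^8 = 217.0332

$217.03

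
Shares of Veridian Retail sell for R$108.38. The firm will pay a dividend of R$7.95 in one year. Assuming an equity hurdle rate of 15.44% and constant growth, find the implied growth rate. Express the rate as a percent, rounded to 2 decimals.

8.10%

From P₀ = D₁/(r − g), the implied growth is g = r − D₁/P₀.
g = 0.1544 − 7.95/108.38 = 0.1544 − 0.07335 = 0.08105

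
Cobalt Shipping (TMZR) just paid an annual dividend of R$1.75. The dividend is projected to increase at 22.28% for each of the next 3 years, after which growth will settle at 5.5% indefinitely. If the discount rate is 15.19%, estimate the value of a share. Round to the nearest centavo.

R$28.72

Two-stage DDM. Project D₁…D_3 at 0.2228, terminal growth 0.055, discount at r = 0.1519.
D_1 = 2.1399
D_2 = 2.6167
D_3 = 3.1997
Terminal value at t=3: TV = D_4/(r−g) = 3.3756/(0.1519−0.055) = 34.8364
P₀ = 2.1399/(1+0.1519)^1 + 2.6167/(1+0.1519)^2 + 3.1997/(1+0.1519)^3 + 34.8364/(1+0.1519)^3 = 28.7155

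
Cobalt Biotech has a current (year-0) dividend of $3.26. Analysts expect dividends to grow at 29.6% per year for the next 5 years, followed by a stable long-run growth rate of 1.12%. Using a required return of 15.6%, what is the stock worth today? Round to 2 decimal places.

$63.59

Two-stage DDM. Project D₁…D_5 at 0.296, terminal growth 0.0112, discount at r = 0.156.
D_1 = 4.2250
D_2 = 5.4755
D_3 = 7.0963
D_4 = 9.1968
D_5 = 11.9191
Terminal value at t=5: TV = D_6/(r−g) = 12.0526/(0.156−0.0112) = 83.2360
P₀ = 4.2250/(1+0.156)^1 + 5.4755/(1+0.156)^2 + 7.0963/(1+0.156)^3 + 9.1968/(1+0.156)^4 + 11.9191/(1+0.156)^5 + 83.2360/(1+0.156)^5 = 63.5897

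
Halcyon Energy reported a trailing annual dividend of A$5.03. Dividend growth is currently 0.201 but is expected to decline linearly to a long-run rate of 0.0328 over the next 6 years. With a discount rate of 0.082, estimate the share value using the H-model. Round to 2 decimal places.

A$157.18

H-model: P₀ = D₀[(1+g_L) + H(g_S−g_L)]/(r−g_L), with H = 6/2 = 3.
P₀ = 5.03 × [(1+0.0328) + 3×(0.201−0.0328)] / (0.082−0.0328)
   = 5.03 × 1.5374 / 0.0492 = 157.1773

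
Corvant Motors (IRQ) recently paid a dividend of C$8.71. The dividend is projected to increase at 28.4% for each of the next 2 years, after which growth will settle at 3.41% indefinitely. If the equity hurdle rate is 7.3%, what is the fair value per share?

C$354.45

Two-stage DDM. Project D₁…D_2 at 0.284, terminal growth 0.0341, discount at r = 0.073.
D_1 = 11.1836
D_2 = 14.3598
Terminal value at t=2: TV = D_3/(r−g) = 14.8495/(0.073−0.0341) = 381.7343
P₀ = 11.1836/(1+0.073)^1 + 14.3598/(1+0.073)^2 + 381.7343/(1+0.073)^2 = 354.4548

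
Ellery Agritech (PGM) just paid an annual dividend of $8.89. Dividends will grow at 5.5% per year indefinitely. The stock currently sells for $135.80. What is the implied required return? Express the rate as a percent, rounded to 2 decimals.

12.41%

Rearranging the constant-growth DDM: r = D₁/P₀ + g.
D₁ = 8.89 × (1 + 0.055) = 9.3789.
r = 9.3789 / 135.80 + 0.055 = 0.06906 + 0.055 = 0.12406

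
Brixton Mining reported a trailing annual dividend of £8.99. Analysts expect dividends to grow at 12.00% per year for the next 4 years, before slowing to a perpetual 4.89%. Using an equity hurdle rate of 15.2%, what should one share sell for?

£115.25

Two-stage DDM. Project D₁…D_4 at 0.12, terminal growth 0.0489, discount at r = 0.152.
D_1 = 10.0688
D_2 = 11.2771
D_3 = 12.6303
D_4 = 14.1459
Terminal value at t=4: TV = D_5/(r−g) = 14.8377/(0.152−0.0489) = 143.9154
P₀ = 10.0688/(1+0.152)^1 + 11.2771/(1+0.152)^2 + 12.6303/(1+0.152)^3 + 14.1459/(1+0.152)^4 + 143.9154/(1+0.152)^4 = 115.2453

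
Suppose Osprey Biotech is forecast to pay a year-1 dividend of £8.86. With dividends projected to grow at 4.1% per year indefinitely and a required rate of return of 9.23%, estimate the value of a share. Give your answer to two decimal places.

£172.71

Gordon growth model: P₀ = D₁/(r − g), with D₁ = 8.86 given directly.
P₀ = 8.8600 / (0.0923 − 0.041) = 8.8600 / 0.0513 = 172.7096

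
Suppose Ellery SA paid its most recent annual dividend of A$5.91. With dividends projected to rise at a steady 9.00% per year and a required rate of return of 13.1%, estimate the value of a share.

Gordon growth model: P₀ = D₁/(r − g). D₁ = 5.91 × (1 + 0.09) = 6.4419.
P₀ = 6.4419 / (0.131 − 0.09) = 6.4419 / 0.041 = 157.1195

A$157.12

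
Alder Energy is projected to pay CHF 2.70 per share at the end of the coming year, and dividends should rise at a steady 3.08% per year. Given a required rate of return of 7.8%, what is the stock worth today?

Gordon growth model: P₀ = D₁/(r − g), with D₁ = 2.70 given directly.
P₀ = 2.7000 / (0.078 − 0.0308) = 2.7000 / 0.0472 = 57.2034

CHF 57.20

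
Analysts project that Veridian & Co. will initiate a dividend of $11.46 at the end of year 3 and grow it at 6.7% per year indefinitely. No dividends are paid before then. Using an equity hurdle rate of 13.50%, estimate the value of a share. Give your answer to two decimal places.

$130.82

Deferred-dividend DDM. At t=2 the remaining stream is a growing perpetuity with first payment D_3 = 11.46.
V_2 = D_3/(r−g) = 11.46/(0.135−0.067) = 168.5294
P₀ = V_2/(1+r)^2 = 168.5294/(1+0.135)^2 = 130.8230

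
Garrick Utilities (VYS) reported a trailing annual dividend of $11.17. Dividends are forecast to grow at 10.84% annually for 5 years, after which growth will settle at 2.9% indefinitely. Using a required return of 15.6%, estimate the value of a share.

$122.66

Two-stage DDM. Project D₁…D_5 at 0.1084, terminal growth 0.029, discount at r = 0.156.
D_1 = 12.3808
D_2 = 13.7229
D_3 = 15.2105
D_4 = 16.8593
D_5 = 18.6868
Terminal value at t=5: TV = D_6/(r−g) = 19.2288/(0.156−0.029) = 151.4075
P₀ = 12.3808/(1+0.156)^1 + 13.7229/(1+0.156)^2 + 15.2105/(1+0.156)^3 + 16.8593/(1+0.156)^4 + 18.6868/(1+0.156)^5 + 151.4075/(1+0.156)^5 = 122.6611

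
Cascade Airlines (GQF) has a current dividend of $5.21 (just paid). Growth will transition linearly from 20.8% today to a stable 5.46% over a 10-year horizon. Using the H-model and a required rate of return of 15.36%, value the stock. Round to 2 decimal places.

H-model: P₀ = D₀[(1+g_L) + H(g_S−g_L)]/(r−g_L), with H = 10/2 = 5.
P₀ = 5.21 × [(1+0.0546) + 5×(0.208−0.0546)] / (0.1536−0.0546)
   = 5.21 × 1.8216 / 0.099 = 95.8640

$95.86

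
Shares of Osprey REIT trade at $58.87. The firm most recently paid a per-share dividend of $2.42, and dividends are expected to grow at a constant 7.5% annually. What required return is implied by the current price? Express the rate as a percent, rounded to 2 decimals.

Rearranging the constant-growth DDM: r = D₁/P₀ + g.
D₁ = 2.42 × (1 + 0.075) = 2.6015.
r = 2.6015 / 58.87 + 0.075 = 0.04419 + 0.075 = 0.11919

11.92%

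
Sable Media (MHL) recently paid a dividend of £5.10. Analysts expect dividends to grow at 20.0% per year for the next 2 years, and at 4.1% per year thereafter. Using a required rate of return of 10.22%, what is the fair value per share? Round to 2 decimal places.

Two-stage DDM. Project D₁…D_2 at 0.2, terminal growth 0.041, discount at r = 0.1022.
D_1 = 6.1200
D_2 = 7.3440
Terminal value at t=2: TV = D_3/(r−g) = 7.6451/(0.1022−0.041) = 124.9200
P₀ = 6.1200/(1+0.1022)^1 + 7.3440/(1+0.1022)^2 + 124.9200/(1+0.1022)^2 = 114.4257

£114.43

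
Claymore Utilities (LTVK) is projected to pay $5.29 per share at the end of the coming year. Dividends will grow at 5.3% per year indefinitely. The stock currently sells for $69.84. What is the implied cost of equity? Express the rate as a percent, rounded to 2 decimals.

12.87%

Rearranging the constant-growth DDM: r = D₁/P₀ + g.
r = 5.2900 / 69.84 + 0.053 = 0.07574 + 0.053 = 0.12874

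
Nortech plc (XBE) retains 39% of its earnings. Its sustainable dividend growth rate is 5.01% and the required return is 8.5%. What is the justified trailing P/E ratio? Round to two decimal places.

18.35

Payout ratio b = 1 − 0.39 = 0.61.
Justified trailing P/E = b(1+g)/(r−g) = 0.61×(1+0.0501)/(0.085−0.0501) = 18.3542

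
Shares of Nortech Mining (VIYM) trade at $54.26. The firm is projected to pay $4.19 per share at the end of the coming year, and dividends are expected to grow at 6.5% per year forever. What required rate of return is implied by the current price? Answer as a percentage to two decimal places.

Rearranging the constant-growth DDM: r = D₁/P₀ + g.
r = 4.1900 / 54.26 + 0.065 = 0.07722 + 0.065 = 0.14222

14.22%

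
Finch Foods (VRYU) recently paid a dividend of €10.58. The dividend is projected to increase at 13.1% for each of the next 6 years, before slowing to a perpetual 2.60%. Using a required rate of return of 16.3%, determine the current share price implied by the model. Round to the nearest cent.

Two-stage DDM. Project D₁…D_6 at 0.131, terminal growth 0.026, discount at r = 0.163.
D_1 = 11.9660
D_2 = 13.5335
D_3 = 15.3064
D_4 = 17.3116
D_5 = 19.5794
D_6 = 22.1443
Terminal value at t=6: TV = D_7/(r−g) = 22.7200/(0.163−0.026) = 165.8395
P₀ = 11.9660/(1+0.163)^1 + 13.5335/(1+0.163)^2 + 15.3064/(1+0.163)^3 + 17.3116/(1+0.163)^4 + 19.5794/(1+0.163)^5 + 22.1443/(1+0.163)^6 + 165.8395/(1+0.163)^6 = 124.6603

€124.66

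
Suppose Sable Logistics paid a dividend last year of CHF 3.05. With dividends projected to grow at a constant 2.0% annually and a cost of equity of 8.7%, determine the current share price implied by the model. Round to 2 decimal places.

Gordon growth model: P₀ = D₁/(r − g). D₁ = 3.05 × (1 + 0.02) = 3.1110.
P₀ = 3.1110 / (0.087 − 0.02) = 3.1110 / 0.067 = 46.4328

CHF 46.43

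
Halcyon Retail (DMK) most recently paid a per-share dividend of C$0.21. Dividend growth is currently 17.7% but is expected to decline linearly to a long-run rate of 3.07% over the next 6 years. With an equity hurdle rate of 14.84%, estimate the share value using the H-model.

H-model: P₀ = D₀[(1+g_L) + H(g_S−g_L)]/(r−g_L), with H = 6/2 = 3.
P₀ = 0.21 × [(1+0.0307) + 3×(0.177−0.0307)] / (0.1484−0.0307)
   = 0.21 × 1.4696 / 0.1177 = 2.6221

C$2.62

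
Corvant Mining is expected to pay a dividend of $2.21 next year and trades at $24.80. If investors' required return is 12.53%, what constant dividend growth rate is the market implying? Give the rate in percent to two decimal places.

3.62%

From P₀ = D₁/(r − g), the implied growth is g = r − D₁/P₀.
g = 0.1253 − 2.21/24.80 = 0.1253 − 0.08911 = 0.03619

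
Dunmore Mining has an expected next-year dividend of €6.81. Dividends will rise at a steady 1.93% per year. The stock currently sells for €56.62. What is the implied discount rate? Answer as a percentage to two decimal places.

13.96%

Rearranging the constant-growth DDM: r = D₁/P₀ + g.
r = 6.8100 / 56.62 + 0.0193 = 0.12028 + 0.0193 = 0.13958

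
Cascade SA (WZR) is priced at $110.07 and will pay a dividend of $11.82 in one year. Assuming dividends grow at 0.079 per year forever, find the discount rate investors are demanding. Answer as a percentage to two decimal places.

18.64%

Rearranging the constant-growth DDM: r = D₁/P₀ + g.
r = 11.8200 / 110.07 + 0.079 = 0.10739 + 0.079 = 0.18639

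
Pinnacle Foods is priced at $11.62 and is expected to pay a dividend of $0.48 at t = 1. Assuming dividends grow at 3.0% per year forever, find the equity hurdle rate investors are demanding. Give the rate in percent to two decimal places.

7.13%

Rearranging the constant-growth DDM: r = D₁/P₀ + g.
r = 0.4800 / 11.62 + 0.03 = 0.04131 + 0.03 = 0.07131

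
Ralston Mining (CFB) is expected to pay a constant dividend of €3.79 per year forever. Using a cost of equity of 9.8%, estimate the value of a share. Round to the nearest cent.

Zero-growth DDM (perpetuity): P₀ = D/r = 3.79 / 0.098 = 38.6735

€38.67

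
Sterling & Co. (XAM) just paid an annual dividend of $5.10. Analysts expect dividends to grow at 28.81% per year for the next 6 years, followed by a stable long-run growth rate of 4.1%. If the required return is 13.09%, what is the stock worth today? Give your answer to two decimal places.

$178.41

Two-stage DDM. Project D₁…D_6 at 0.2881, terminal growth 0.041, discount at r = 0.1309.
D_1 = 6.5693
D_2 = 8.4619
D_3 = 10.8998
D_4 = 14.0400
D_5 = 18.0850
D_6 = 23.2953
Terminal value at t=6: TV = D_7/(r−g) = 24.2504/(0.1309−0.041) = 269.7483
P₀ = 6.5693/(1+0.1309)^1 + 8.4619/(1+0.1309)^2 + 10.8998/(1+0.1309)^3 + 14.0400/(1+0.1309)^4 + 18.0850/(1+0.1309)^5 + 23.2953/(1+0.1309)^6 + 269.7483/(1+0.1309)^6 = 178.4053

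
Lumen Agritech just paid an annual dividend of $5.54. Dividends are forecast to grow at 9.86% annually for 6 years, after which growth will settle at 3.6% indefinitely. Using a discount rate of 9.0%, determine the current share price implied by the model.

Two-stage DDM. Project D₁…D_6 at 0.0986, terminal growth 0.036, discount at r = 0.09.
D_1 = 6.0862
D_2 = 6.6863
D_3 = 7.3456
D_4 = 8.0699
D_5 = 8.8656
D_6 = 9.7397
Terminal value at t=6: TV = D_7/(r−g) = 10.0904/(0.09−0.036) = 186.8587
P₀ = 6.0862/(1+0.09)^1 + 6.6863/(1+0.09)^2 + 7.3456/(1+0.09)^3 + 8.0699/(1+0.09)^4 + 8.8656/(1+0.09)^5 + 9.7397/(1+0.09)^6 + 186.8587/(1+0.09)^6 = 145.5878

$145.59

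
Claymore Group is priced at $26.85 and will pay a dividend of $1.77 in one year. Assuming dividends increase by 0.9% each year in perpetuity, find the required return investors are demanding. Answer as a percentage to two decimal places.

Rearranging the constant-growth DDM: r = D₁/P₀ + g.
r = 1.7700 / 26.85 + 0.009 = 0.06592 + 0.009 = 0.07492

7.49%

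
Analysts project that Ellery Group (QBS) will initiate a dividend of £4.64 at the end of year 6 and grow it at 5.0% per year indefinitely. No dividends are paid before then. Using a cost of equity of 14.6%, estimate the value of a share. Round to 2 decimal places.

Deferred-dividend DDM. At t=5 the remaining stream is a growing perpetuity with first payment D_6 = 4.64.
V_5 = D_6/(r−g) = 4.64/(0.146−0.05) = 48.3333
P₀ = V_5/(1+r)^5 = 48.3333/(1+0.146)^5 = 24.4525

£24.45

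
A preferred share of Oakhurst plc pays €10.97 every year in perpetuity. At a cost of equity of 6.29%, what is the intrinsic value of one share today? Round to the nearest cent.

€174.40

Zero-growth DDM (perpetuity): P₀ = D/r = 10.97 / 0.0629 = 174.4038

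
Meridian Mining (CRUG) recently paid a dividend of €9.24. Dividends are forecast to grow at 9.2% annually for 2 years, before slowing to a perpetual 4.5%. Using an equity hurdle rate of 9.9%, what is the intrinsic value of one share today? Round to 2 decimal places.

€194.84

Two-stage DDM. Project D₁…D_2 at 0.092, terminal growth 0.045, discount at r = 0.099.
D_1 = 10.0901
D_2 = 11.0184
Terminal value at t=2: TV = D_3/(r−g) = 11.5142/(0.099−0.045) = 213.2258
P₀ = 10.0901/(1+0.099)^1 + 11.0184/(1+0.099)^2 + 213.2258/(1+0.099)^2 = 194.8443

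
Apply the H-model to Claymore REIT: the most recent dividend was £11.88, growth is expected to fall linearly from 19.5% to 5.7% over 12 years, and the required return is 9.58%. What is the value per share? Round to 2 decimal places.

£577.16

H-model: P₀ = D₀[(1+g_L) + H(g_S−g_L)]/(r−g_L), with H = 12/2 = 6.
P₀ = 11.88 × [(1+0.057) + 6×(0.195−0.057)] / (0.0958−0.057)
   = 11.88 × 1.8850 / 0.0388 = 577.1598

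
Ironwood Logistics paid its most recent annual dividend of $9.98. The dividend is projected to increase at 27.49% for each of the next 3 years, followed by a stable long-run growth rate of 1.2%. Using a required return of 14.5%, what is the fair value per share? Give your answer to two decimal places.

Two-stage DDM. Project D₁…D_3 at 0.2749, terminal growth 0.012, discount at r = 0.145.
D_1 = 12.7235
D_2 = 16.2212
D_3 = 20.6804
Terminal value at t=3: TV = D_4/(r−g) = 20.9286/(0.145−0.012) = 157.3576
P₀ = 12.7235/(1+0.145)^1 + 16.2212/(1+0.145)^2 + 20.6804/(1+0.145)^3 + 157.3576/(1+0.145)^3 = 142.0883

$142.09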